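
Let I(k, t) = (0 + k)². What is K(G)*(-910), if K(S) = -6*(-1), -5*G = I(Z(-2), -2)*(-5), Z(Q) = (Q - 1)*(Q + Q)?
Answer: -5460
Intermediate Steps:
Z(Q) = 2*Q*(-1 + Q) (Z(Q) = (-1 + Q)*(2*Q) = 2*Q*(-1 + Q))
I(k, t) = k²
G = 144 (G = -(2*(-2)*(-1 - 2))²*(-5)/5 = -(2*(-2)*(-3))²*(-5)/5 = -12²*(-5)/5 = -144*(-5)/5 = -⅕*(-720) = 144)
K(S) = 6
K(G)*(-910) = 6*(-910) = -5460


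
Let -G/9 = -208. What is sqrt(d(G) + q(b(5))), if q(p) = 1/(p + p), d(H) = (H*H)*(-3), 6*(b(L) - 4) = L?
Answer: I*sqrt(8841560745)/29 ≈ 3242.4*I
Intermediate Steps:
G = 1872 (G = -9*(-208) = 1872)
b(L) = 4 + L/6
d(H) = -3*H**2 (d(H) = H**2*(-3) = -3*H**2)
q(p) = 1/(2*p)
sqrt(d(G) + q(b(5))) = sqrt(-3*1872**2 + 1/(2*(4 + (1/6)*5))) = sqrt(-3*3504384 + 1/(2*(4 + 5/6))) = sqrt(-10513152 + 1/(2*(29/6))) = sqrt(-10513152 + (1/2)*(6/29)) = sqrt(-10513152 + 3/29) = sqrt(-304881405/29) = I*sqrt(8841560745)/29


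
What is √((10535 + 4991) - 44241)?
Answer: I*√28715 ≈ 169.46*I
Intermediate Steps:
√((10535 + 4991) - 44241) = √(15526 - 44241) = √(-28715) = I*√28715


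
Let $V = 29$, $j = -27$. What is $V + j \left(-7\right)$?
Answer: $218$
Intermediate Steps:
$V + j \left(-7\right) = 29 - -189 = 29 + 189 = 218$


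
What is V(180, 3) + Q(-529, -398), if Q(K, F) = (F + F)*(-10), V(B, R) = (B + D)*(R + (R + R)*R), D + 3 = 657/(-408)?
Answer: 1583473/136 ≈ 11643.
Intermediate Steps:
D = -627/136 (D = -3 + 657/(-408) = -3 + 657*(-1/408) = -3 - 219/136 = -627/136 ≈ -4.6103)
V(B, R) = (-627/136 + B)*(R + 2*R²) (V(B, R) = (B - 627/136)*(R + (R + R)*R) = (-627/136 + B)*(R + (2*R)*R) = (-627/136 + B)*(R + 2*R²))
Q(K, F) = -20*F (Q(K, F) = (2*F)*(-10) = -20*F)
V(180, 3) + Q(-529, -398) = (1/136)*3*(-627 - 1254*3 + 136*180 + 272*180*3) - 20*(-398) = (1/136)*3*(-627 - 3762 + 24480 + 146880) + 7960 = (1/136)*3*166971 + 7960 = 500913/136 + 7960 = 1583473/136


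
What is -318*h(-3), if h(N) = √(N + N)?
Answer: -318*I*√6 ≈ -778.94*I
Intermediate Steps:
h(N) = √2*√N (h(N) = √(2*N) = √2*√N)
-318*h(-3) = -318*√2*√(-3) = -318*√2*I*√3 = -318*I*√6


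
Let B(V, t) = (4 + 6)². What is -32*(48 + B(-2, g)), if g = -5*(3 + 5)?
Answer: -4736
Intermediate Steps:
g = -40 (g = -5*8 = -40)
B(V, t) = 100 (B(V, t) = 10² = 100)
-32*(48 + B(-2, g)) = -32*(48 + 100) = -32*148 = -4736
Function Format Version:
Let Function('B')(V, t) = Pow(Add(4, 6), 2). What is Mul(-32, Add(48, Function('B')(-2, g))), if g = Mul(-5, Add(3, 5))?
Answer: -4736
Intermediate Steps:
g = -40 (g = Mul(-5, 8) = -40)
Function('B')(V, t) = 100 (Function('B')(V, t) = Pow(10, 2) = 100)
Mul(-32, Add(48, Function('B')(-2, g))) = Mul(-32, Add(48, 100)) = Mul(-32, 148) = -4736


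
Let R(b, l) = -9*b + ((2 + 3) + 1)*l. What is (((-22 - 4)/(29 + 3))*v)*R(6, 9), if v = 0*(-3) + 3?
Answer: 0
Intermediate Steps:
v = 3 (v = 0 + 3 = 3)
R(b, l) = -9*b + 6*l (R(b, l) = -9*b + (5 + 1)*l = -9*b + 6*l)
(((-22 - 4)/(29 + 3))*v)*R(6, 9) = (((-22 - 4)/(29 + 3))*3)*(-9*6 + 6*9) = (-26/32*3)*(-54 + 54) = (-26*1/32*3)*0 = -13/16*3*0 = -39/16*0 = 0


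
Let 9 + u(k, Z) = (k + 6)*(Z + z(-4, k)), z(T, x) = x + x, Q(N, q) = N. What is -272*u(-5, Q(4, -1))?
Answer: 4080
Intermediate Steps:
z(T, x) = 2*x
u(k, Z) = -9 + (6 + k)*(Z + 2*k) (u(k, Z) = -9 + (k + 6)*(Z + 2*k) = -9 + (6 + k)*(Z + 2*k))
-272*u(-5, Q(4, -1)) = -272*(-9 + 2*(-5)² + 6*4 + 12*(-5) + 4*(-5)) = -272*(-9 + 2*25 + 24 - 60 - 20) = -272*(-9 + 50 + 24 - 60 - 20) = -272*(-15) = 4080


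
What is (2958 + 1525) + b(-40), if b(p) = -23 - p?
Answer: 4500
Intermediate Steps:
(2958 + 1525) + b(-40) = (2958 + 1525) + (-23 - 1*(-40)) = 4483 + (-23 + 40) = 4483 + 17 = 4500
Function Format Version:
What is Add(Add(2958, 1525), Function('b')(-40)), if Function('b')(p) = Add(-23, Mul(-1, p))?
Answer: 4500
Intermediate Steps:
Add(Add(2958, 1525), Function('b')(-40)) = Add(Add(2958, 1525), Add(-23, Mul(-1, -40))) = Add(4483, Add(-23, 40)) = Add(4483, 17) = 4500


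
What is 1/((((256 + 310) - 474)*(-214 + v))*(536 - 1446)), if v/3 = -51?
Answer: 1/30725240 ≈ 3.2547e-8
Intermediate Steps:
v = -153 (v = 3*(-51) = -153)
1/((((256 + 310) - 474)*(-214 + v))*(536 - 1446)) = 1/((((256 + 310) - 474)*(-214 - 153))*(536 - 1446)) = 1/(((566 - 474)*(-367))*(-910)) = 1/((92*(-367))*(-910)) = 1/(-33764*(-910)) = 1/30725240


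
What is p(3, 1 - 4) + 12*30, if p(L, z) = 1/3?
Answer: 1081/3 ≈ 360.33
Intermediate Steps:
p(L, z) = ⅓
p(3, 1 - 4) + 12*30 = ⅓ + 12*30 = ⅓ + 360 = 1081/3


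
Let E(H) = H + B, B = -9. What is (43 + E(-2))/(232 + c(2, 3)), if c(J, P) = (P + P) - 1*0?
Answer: 16/119 ≈ 0.13445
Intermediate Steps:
c(J, P) = 2*P (c(J, P) = 2*P + 0 = 2*P)
E(H) = -9 + H (E(H) = H - 9 = -9 + H)
(43 + E(-2))/(232 + c(2, 3)) = (43 + (-9 - 2))/(232 + 2*3) = (43 - 11)/(232 + 6) = 32/238 = 32*(1/238) = 16/119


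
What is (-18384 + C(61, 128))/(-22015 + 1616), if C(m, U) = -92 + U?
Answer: 18348/20399 ≈ 0.89946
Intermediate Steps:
(-18384 + C(61, 128))/(-22015 + 1616) = (-18384 + (-92 + 128))/(-22015 + 1616) = (-18384 + 36)/(-20399) = -18348*(-1/20399) = 18348/20399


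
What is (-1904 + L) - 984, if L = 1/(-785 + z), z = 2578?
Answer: -5178183/1793 ≈ -2888.0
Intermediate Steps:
L = 1/1793 (L = 1/(-785 + 2578) = 1/1793 ≈ 0.00055772)
(-1904 + L) - 984 = (-1904 + 1/1793) - 984 = -3413871/1793 - 984 = -5178183/1793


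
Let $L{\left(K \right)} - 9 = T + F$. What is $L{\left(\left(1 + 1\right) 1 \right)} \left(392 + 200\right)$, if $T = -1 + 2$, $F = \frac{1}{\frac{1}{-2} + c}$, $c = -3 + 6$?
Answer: $\frac{30784}{5} \approx 6156.8$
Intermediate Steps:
$c = 3$
$F = \frac{2}{5}$ ($F = \frac{1}{\frac{1}{-2} + 3} = \frac{1}{- \frac{1}{2} + 3} = \frac{1}{\frac{5}{2}} = \frac{2}{5} \approx 0.4$)
$T = 1$
$L{\left(K \right)} = \frac{52}{5}$ ($L{\left(K \right)} = 9 + \left(1 + \frac{2}{5}\right) = 9 + \frac{7}{5} = \frac{52}{5}$)
$L{\left(\left(1 + 1\right) 1 \right)} \left(392 + 200\right) = \frac{52 \left(392 + 200\right)}{5} = \frac{52}{5} \cdot 592 = \frac{30784}{5}$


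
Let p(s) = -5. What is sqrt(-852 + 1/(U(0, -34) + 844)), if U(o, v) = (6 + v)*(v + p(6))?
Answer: I*sqrt(1649471)/44 ≈ 29.189*I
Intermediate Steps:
U(o, v) = (-5 + v)*(6 + v) (U(o, v) = (6 + v)*(v - 5) = (6 + v)*(-5 + v) = (-5 + v)*(6 + v))
sqrt(-852 + 1/(U(0, -34) + 844)) = sqrt(-852 + 1/((-30 - 34 + (-34)**2) + 844)) = sqrt(-852 + 1/((-30 - 34 + 1156) + 844)) = sqrt(-852 + 1/(1092 + 844)) = sqrt(-852 + 1/1936) = sqrt(-1649471/1936) = I*sqrt(1649471)/44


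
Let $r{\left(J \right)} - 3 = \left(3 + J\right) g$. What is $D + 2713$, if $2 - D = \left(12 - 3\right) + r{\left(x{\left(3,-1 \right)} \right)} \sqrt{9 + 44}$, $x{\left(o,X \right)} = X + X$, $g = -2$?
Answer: $2706 - \sqrt{53} \approx 2698.7$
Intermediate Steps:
$x{\left(o,X \right)} = 2 X$
$r{\left(J \right)} = -3 - 2 J$ ($r{\left(J \right)} = 3 + \left(3 + J\right) \left(-2\right) = 3 - \left(6 + 2 J\right) = -3 - 2 J$)
$D = -7 - \sqrt{53}$ ($D = 2 - \left(\left(12 - 3\right) + \left(-3 - 2 \cdot 2 \left(-1\right)\right) \sqrt{9 + 44}\right) = 2 - \left(9 + \left(-3 - -4\right) \sqrt{53}\right) = 2 - \left(9 + \left(-3 + 4\right) \sqrt{53}\right) = 2 - \left(9 + 1 \sqrt{53}\right) = 2 - \left(9 + \sqrt{53}\right) = -7 - \sqrt{53} \approx -14.28$)
$D + 2713 = \left(-7 - \sqrt{53}\right) + 2713 = 2706 - \sqrt{53}$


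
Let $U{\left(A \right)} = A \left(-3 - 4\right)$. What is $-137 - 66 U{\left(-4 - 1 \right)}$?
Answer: $-2447$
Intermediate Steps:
$U{\left(A \right)} = - 7 A$ ($U{\left(A \right)} = A \left(-7\right) = - 7 A$)
$-137 - 66 U{\left(-4 - 1 \right)} = -137 - 66 \left(- 7 \left(-4 - 1\right)\right) = -137 - 66 \left(\left(-7\right) \left(-5\right)\right) = -137 - 2310 = -2447$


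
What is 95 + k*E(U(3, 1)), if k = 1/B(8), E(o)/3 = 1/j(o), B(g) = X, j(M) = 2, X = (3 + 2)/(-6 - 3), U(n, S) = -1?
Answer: 923/10 ≈ 92.300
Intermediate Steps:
X = -5/9 (X = 5/(-9) = 5*(-1/9) = -5/9 ≈ -0.55556)
B(g) = -5/9
E(o) = 3/2
k = -9/5 (k = 1/(-5/9) = -9/5 ≈ -1.8000)
95 + k*E(U(3, 1)) = 95 - 9/5*3/2 = 95 - 27/10 = 923/10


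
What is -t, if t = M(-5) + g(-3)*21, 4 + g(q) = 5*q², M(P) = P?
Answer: -856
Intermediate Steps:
g(q) = -4 + 5*q²
t = 856 (t = -5 + (-4 + 5*(-3)²)*21 = -5 + (-4 + 5*9)*21 = -5 + (-4 + 45)*21 = -5 + 41*21 = -5 + 861 = 856)
-t = -1*856 = -856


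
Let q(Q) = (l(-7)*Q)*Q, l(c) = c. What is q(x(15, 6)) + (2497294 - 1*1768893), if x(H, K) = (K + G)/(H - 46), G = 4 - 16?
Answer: 699993109/961 ≈ 7.2840e+5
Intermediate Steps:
G = -12
x(H, K) = (-12 + K)/(-46 + H) (x(H, K) = (K - 12)/(H - 46) = (-12 + K)/(-46 + H))
q(Q) = -7*Q² (q(Q) = (-7*Q)*Q = -7*Q²)
q(x(15, 6)) + (2497294 - 1*1768893) = -7*(-12 + 6)²/(-46 + 15)² + (2497294 - 1*1768893) = -7*(-6/(-31))² + (2497294 - 1768893) = -7*(-1/31*(-6))² + 728401 = -7*(6/31)² + 728401 = -7*36/961 + 728401 = -252/961 + 728401 = 699993109/961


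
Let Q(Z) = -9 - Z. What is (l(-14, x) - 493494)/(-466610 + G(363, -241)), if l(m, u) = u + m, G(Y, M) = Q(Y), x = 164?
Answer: 246672/233491 ≈ 1.0565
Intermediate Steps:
G(Y, M) = -9 - Y
l(m, u) = m + u
(l(-14, x) - 493494)/(-466610 + G(363, -241)) = ((-14 + 164) - 493494)/(-466610 + (-9 - 1*363)) = (150 - 493494)/(-466610 + (-9 - 363)) = -493344/(-466610 - 372) = -493344/(-466982) = -493344*(-1/466982) = 246672/233491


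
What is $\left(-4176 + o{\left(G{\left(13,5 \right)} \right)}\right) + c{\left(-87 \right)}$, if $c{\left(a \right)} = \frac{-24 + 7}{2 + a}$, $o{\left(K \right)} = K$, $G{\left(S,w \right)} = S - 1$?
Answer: $- \frac{20819}{5} \approx -4163.8$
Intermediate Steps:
$G{\left(S,w \right)} = -1 + S$ ($G{\left(S,w \right)} = S - 1 = -1 + S$)
$c{\left(a \right)} = - \frac{17}{2 + a}$
$\left(-4176 + o{\left(G{\left(13,5 \right)} \right)}\right) + c{\left(-87 \right)} = \left(-4176 + \left(-1 + 13\right)\right) - \frac{17}{2 - 87} = \left(-4176 + 12\right) - \frac{17}{-85} = -4164 - - \frac{1}{5} = -4164 + \frac{1}{5} = - \frac{20819}{5}$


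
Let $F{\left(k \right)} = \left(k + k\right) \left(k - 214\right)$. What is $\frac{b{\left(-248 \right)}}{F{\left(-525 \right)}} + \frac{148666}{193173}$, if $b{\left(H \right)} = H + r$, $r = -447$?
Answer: $\frac{7681541831}{9992839290} \approx 0.7687$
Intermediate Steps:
$F{\left(k \right)} = 2 k \left(-214 + k\right)$
$b{\left(H \right)} = -447 + H$ ($b{\left(H \right)} = H - 447 = -447 + H$)
$\frac{b{\left(-248 \right)}}{F{\left(-525 \right)}} + \frac{148666}{193173} = \frac{-447 - 248}{2 \left(-525\right) \left(-214 - 525\right)} + \frac{148666}{193173} = - \frac{695}{2 \left(-525\right) \left(-739\right)} + 148666 \cdot \frac{1}{193173} = - \frac{695}{775950} + \frac{148666}{193173} = \left(-695\right) \frac{1}{775950} + \frac{148666}{193173} = - \frac{139}{155190} + \frac{148666}{193173} = \frac{7681541831}{9992839290}$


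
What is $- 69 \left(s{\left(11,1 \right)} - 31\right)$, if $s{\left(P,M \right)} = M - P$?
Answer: $2829$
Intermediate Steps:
$- 69 \left(s{\left(11,1 \right)} - 31\right) = - 69 \left(\left(1 - 11\right) - 31\right) = - 69 \left(-10 - 31\right) = \left(-69\right) \left(-41\right) = 2829$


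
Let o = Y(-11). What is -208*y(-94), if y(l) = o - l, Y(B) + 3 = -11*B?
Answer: -44096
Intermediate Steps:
Y(B) = -3 - 11*B
o = 118 (o = -3 - 11*(-11) = -3 + 121 = 118)
y(l) = 118 - l
-208*y(-94) = -208*(118 - 1*(-94)) = -208*(118 + 94) = -208*212 = -44096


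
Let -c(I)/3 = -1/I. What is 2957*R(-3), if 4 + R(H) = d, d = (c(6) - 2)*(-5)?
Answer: 20699/2 ≈ 10350.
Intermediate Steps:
c(I) = 3/I (c(I) = -(-3)/I = 3/I)
d = 15/2 (d = (3/6 - 2)*(-5) = (3*(⅙) - 2)*(-5) = (½ - 2)*(-5) = -3/2*(-5) = 15/2 ≈ 7.5000)
R(H) = 7/2 (R(H) = -4 + 15/2 = 7/2)
2957*R(-3) = 2957*(7/2) = 20699/2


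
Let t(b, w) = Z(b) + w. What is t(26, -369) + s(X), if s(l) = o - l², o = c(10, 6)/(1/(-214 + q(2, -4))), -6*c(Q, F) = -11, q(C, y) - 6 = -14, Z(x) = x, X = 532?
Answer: -283774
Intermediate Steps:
q(C, y) = -8 (q(C, y) = 6 - 14 = -8)
c(Q, F) = 11/6 (c(Q, F) = -⅙*(-11) = 11/6)
t(b, w) = b + w
o = -407 (o = 11/(6*(1/(-214 - 8))) = 11/(6*(1/(-222))) = 11/(6*(-1/222)) = (11/6)*(-222) = -407)
s(l) = -407 - l²
t(26, -369) + s(X) = (26 - 369) + (-407 - 1*532²) = -343 + (-407 - 1*283024) = -343 + (-407 - 283024) = -343 - 283431 = -283774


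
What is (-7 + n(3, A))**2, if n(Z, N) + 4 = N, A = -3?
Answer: 196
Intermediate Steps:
n(Z, N) = -4 + N
(-7 + n(3, A))**2 = (-7 + (-4 - 3))**2 = (-7 - 7)**2 = (-14)**2 = 196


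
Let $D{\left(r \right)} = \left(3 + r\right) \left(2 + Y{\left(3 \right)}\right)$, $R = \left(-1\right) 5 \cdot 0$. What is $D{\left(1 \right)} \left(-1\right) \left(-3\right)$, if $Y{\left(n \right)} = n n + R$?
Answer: $132$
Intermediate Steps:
$R = 0$ ($R = \left(-5\right) 0 = 0$)
$Y{\left(n \right)} = n^{2}$ ($Y{\left(n \right)} = n n + 0 = n^{2} + 0 = n^{2}$)
$D{\left(r \right)} = 33 + 11 r$ ($D{\left(r \right)} = \left(3 + r\right) \left(2 + 3^{2}\right) = \left(3 + r\right) \left(2 + 9\right) = \left(3 + r\right) 11 = 33 + 11 r$)
$D{\left(1 \right)} \left(-1\right) \left(-3\right) = \left(33 + 11 \cdot 1\right) \left(-1\right) \left(-3\right) = \left(33 + 11\right) \left(-1\right) \left(-3\right) = 44 \left(-1\right) \left(-3\right) = \left(-44\right) \left(-3\right) = 132$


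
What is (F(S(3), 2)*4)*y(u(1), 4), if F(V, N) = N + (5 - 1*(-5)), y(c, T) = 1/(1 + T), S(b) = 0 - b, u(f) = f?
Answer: 48/5 ≈ 9.6000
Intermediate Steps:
S(b) = -b
F(V, N) = 10 + N (F(V, N) = N + (5 + 5) = N + 10 = 10 + N)
(F(S(3), 2)*4)*y(u(1), 4) = ((10 + 2)*4)/(1 + 4) = (12*4)/5 = 48*(1/5) = 48/5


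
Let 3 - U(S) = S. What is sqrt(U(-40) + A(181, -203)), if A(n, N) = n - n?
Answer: sqrt(43) ≈ 6.5574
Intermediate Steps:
A(n, N) = 0
U(S) = 3 - S
sqrt(U(-40) + A(181, -203)) = sqrt((3 - 1*(-40)) + 0) = sqrt((3 + 40) + 0) = sqrt(43 + 0) = sqrt(43)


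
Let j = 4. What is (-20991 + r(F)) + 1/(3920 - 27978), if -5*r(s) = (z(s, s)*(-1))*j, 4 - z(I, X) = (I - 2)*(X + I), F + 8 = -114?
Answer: -5436217859/120290 ≈ -45193.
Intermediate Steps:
F = -122 (F = -8 - 114 = -122)
z(I, X) = 4 - (-2 + I)*(I + X) (z(I, X) = 4 - (I - 2)*(X + I) = 4 - (-2 + I)*(I + X))
r(s) = 16/5 - 8*s²/5 + 16*s/5 (r(s) = -(4 - s² + 2*s + 2*s - s*s)*(-1)*4/5 = -(4 - s² + 2*s + 2*s - s²)*(-1)*4/5 = -(4 - 2*s² + 4*s)*(-1)*4/5 = -(-4 - 4*s + 2*s²)*4/5 = -(-16 - 16*s + 8*s²)/5 = 16/5 - 8*s²/5 + 16*s/5)
(-20991 + r(F)) + 1/(3920 - 27978) = (-20991 + (16/5 - 8/5*(-122)² + (16/5)*(-122))) + 1/(3920 - 27978) = (-20991 + (16/5 - 8/5*14884 - 1952/5)) + 1/(-24058) = (-20991 + (16/5 - 119072/5 - 1952/5)) - 1/24058 = (-20991 - 121008/5) - 1/24058 = -225963/5 - 1/24058 = -5436217859/120290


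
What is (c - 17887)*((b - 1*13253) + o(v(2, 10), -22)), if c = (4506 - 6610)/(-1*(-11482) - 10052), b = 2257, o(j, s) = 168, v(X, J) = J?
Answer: 138492902796/715 ≈ 1.9370e+8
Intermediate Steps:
c = -1052/715 (c = -2104/(11482 - 10052) = -2104/1430 = -2104*1/1430 = -1052/715 ≈ -1.4713)
(c - 17887)*((b - 1*13253) + o(v(2, 10), -22)) = (-1052/715 - 17887)*((2257 - 1*13253) + 168) = -12790257*((2257 - 13253) + 168)/715 = -12790257*(-10996 + 168)/715 = -12790257/715*(-10828) = 138492902796/715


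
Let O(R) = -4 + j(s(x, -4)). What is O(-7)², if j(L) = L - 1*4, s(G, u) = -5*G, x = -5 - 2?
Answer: 729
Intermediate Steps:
x = -7
j(L) = -4 + L (j(L) = L - 4 = -4 + L)
O(R) = 27 (O(R) = -4 + (-4 - 5*(-7)) = -4 + (-4 + 35) = -4 + 31 = 27)
O(-7)² = 27² = 729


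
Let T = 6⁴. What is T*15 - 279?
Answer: 19161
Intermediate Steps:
T = 1296
T*15 - 279 = 1296*15 - 279 = 19440 - 279 = 19161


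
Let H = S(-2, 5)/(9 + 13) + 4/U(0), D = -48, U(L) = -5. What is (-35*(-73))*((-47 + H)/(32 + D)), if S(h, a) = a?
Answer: 2674063/352 ≈ 7596.8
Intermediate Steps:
H = -63/110 (H = 5/(9 + 13) + 4/(-5) = 5/22 + 4*(-⅕) = 5*(1/22) - ⅘ = 5/22 - ⅘ = -63/110 ≈ -0.57273)
(-35*(-73))*((-47 + H)/(32 + D)) = (-35*(-73))*((-47 - 63/110)/(32 - 48)) = 2555*(-5233/110/(-16)) = 2555*(-5233/110*(-1/16)) = 2555*(5233/1760) = 2674063/352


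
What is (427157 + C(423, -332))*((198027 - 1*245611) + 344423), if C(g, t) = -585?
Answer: 126623205908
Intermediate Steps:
(427157 + C(423, -332))*((198027 - 1*245611) + 344423) = (427157 - 585)*((198027 - 1*245611) + 344423) = 426572*((198027 - 245611) + 344423) = 426572*(-47584 + 344423) = 426572*296839 = 126623205908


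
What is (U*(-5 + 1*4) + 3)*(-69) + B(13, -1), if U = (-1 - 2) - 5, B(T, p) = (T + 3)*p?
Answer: -775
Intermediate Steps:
B(T, p) = p*(3 + T) (B(T, p) = (3 + T)*p = p*(3 + T))
U = -8 (U = -3 - 5 = -8)
(U*(-5 + 1*4) + 3)*(-69) + B(13, -1) = (-8*(-5 + 1*4) + 3)*(-69) - (3 + 13) = (-8*(-5 + 4) + 3)*(-69) - 1*16 = (-8*(-1) + 3)*(-69) - 16 = (8 + 3)*(-69) - 16 = 11*(-69) - 16 = -759 - 16 = -775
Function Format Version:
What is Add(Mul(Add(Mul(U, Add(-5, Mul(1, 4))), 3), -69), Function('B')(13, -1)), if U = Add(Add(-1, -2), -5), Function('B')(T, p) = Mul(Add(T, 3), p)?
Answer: -775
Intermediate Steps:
Function('B')(T, p) = Mul(p, Add(3, T)) (Function('B')(T, p) = Mul(Add(3, T), p) = Mul(p, Add(3, T)))
U = -8 (U = Add(-3, -5) = -8)
Add(Mul(Add(Mul(U, Add(-5, Mul(1, 4))), 3), -69), Function('B')(13, -1)) = Add(Mul(Add(Mul(-8, Add(-5, Mul(1, 4))), 3), -69), Mul(-1, Add(3, 13))) = Add(Mul(Add(Mul(-8, Add(-5, 4)), 3), -69), Mul(-1, 16)) = Add(Mul(Add(Mul(-8, -1), 3), -69), -16) = Add(Mul(Add(8, 3), -69), -16) = Add(Mul(11, -69), -16) = Add(-759, -16) = -775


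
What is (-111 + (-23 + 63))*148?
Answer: -10508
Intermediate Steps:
(-111 + (-23 + 63))*148 = (-111 + 40)*148 = -71*148 = -10508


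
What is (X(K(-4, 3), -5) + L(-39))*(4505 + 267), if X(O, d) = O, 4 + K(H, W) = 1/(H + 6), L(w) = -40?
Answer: -207582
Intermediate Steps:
K(H, W) = -4 + 1/(6 + H) (K(H, W) = -4 + 1/(H + 6) = -4 + 1/(6 + H))
(X(K(-4, 3), -5) + L(-39))*(4505 + 267) = ((-23 - 4*(-4))/(6 - 4) - 40)*(4505 + 267) = ((-23 + 16)/2 - 40)*4772 = ((1/2)*(-7) - 40)*4772 = (-7/2 - 40)*4772 = -87/2*4772 = -207582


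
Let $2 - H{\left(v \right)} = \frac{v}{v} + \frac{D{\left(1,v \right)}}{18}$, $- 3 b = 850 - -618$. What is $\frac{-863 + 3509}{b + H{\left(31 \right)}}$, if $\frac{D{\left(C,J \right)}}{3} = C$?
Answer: $- \frac{5292}{977} \approx -5.4166$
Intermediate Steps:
$b = - \frac{1468}{3}$ ($b = - \frac{850 - -618}{3} = - \frac{850 + 618}{3} = \left(- \frac{1}{3}\right) 1468 = - \frac{1468}{3} \approx -489.33$)
$D{\left(C,J \right)} = 3 C$
$H{\left(v \right)} = \frac{5}{6}$ ($H{\left(v \right)} = 2 - \left(\frac{v}{v} + \frac{3 \cdot 1}{18}\right) = 2 - \left(1 + 3 \cdot \frac{1}{18}\right) = 2 - \left(1 + \frac{1}{6}\right) = 2 - \frac{7}{6} = \frac{5}{6}$)
$\frac{-863 + 3509}{b + H{\left(31 \right)}} = \frac{-863 + 3509}{- \frac{1468}{3} + \frac{5}{6}} = \frac{2646}{- \frac{977}{2}} = 2646 \left(- \frac{2}{977}\right) = - \frac{5292}{977}$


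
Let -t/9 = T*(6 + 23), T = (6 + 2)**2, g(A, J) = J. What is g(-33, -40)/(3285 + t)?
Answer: 40/13419 ≈ 0.0029808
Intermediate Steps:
T = 64 (T = 8**2 = 64)
t = -16704 (t = -576*(6 + 23) = -576*29 = -9*1856 = -16704)
g(-33, -40)/(3285 + t) = -40/(3285 - 16704) = -40/(-13419) = -40*(-1/13419) = 40/13419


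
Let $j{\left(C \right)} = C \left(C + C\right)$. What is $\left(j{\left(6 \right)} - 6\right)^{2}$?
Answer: $4356$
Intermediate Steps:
$j{\left(C \right)} = 2 C^{2}$ ($j{\left(C \right)} = C 2 C = 2 C^{2}$)
$\left(j{\left(6 \right)} - 6\right)^{2} = \left(2 \cdot 6^{2} - 6\right)^{2} = \left(2 \cdot 36 - 6\right)^{2} = \left(72 - 6\right)^{2} = 66^{2} = 4356$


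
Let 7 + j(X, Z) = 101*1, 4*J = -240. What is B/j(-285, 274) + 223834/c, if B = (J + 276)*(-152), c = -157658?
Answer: -1299316963/3704963 ≈ -350.70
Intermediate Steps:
J = -60 (J = (¼)*(-240) = -60)
j(X, Z) = 94 (j(X, Z) = -7 + 101*1 = -7 + 101 = 94)
B = -32832 (B = (-60 + 276)*(-152) = 216*(-152) = -32832)
B/j(-285, 274) + 223834/c = -32832/94 + 223834/(-157658) = -32832*1/94 + 223834*(-1/157658) = -16416/47 - 111917/78829 = -1299316963/3704963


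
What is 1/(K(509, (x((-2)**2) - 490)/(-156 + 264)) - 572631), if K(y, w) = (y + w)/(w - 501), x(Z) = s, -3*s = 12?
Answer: -27301/15633426170 ≈ -1.7463e-6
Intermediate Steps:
s = -4 (s = -1/3*12 = -4)
x(Z) = -4
K(y, w) = (w + y)/(-501 + w)
1/(K(509, (x((-2)**2) - 490)/(-156 + 264)) - 572631) = 1/(((-4 - 490)/(-156 + 264) + 509)/(-501 + (-4 - 490)/(-156 + 264)) - 572631) = 1/((-494/108 + 509)/(-501 - 494/108) - 572631) = 1/((-494*1/108 + 509)/(-501 - 494*1/108) - 572631) = 1/((-247/54 + 509)/(-501 - 247/54) - 572631) = 1/((27239/54)/(-27301/54) - 572631) = 1/(-54/27301*27239/54 - 572631) = 1/(-27239/27301 - 572631) = 1/(-15633426170/27301) = -27301/15633426170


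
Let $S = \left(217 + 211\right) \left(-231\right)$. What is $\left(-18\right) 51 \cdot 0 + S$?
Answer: $-98868$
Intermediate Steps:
$S = -98868$ ($S = 428 \left(-231\right) = -98868$)
$\left(-18\right) 51 \cdot 0 + S = \left(-18\right) 51 \cdot 0 - 98868 = \left(-918\right) 0 - 98868 = 0 - 98868 = -98868$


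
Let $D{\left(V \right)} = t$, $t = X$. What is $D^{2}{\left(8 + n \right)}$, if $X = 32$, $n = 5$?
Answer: $1024$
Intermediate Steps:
$t = 32$
$D{\left(V \right)} = 32$
$D^{2}{\left(8 + n \right)} = 32^{2} = 1024$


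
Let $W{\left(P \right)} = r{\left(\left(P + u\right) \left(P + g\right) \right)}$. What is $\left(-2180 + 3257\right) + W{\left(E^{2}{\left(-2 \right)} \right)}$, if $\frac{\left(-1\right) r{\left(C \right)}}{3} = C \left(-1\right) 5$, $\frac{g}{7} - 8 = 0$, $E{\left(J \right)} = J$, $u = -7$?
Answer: $-1623$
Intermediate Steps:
$g = 56$ ($g = 56 + 7 \cdot 0 = 56 + 0 = 56$)
$r{\left(C \right)} = 15 C$ ($r{\left(C \right)} = - 3 C \left(-1\right) 5 = - 3 - C 5 = - 3 \left(- 5 C\right) = 15 C$)
$W{\left(P \right)} = 15 \left(-7 + P\right) \left(56 + P\right)$ ($W{\left(P \right)} = 15 \left(P - 7\right) \left(P + 56\right) = 15 \left(-7 + P\right) \left(56 + P\right)$)
$\left(-2180 + 3257\right) + W{\left(E^{2}{\left(-2 \right)} \right)} = \left(-2180 + 3257\right) + \left(-5880 + 15 \left(\left(-2\right)^{2}\right)^{2} + 735 \left(-2\right)^{2}\right) = 1077 + \left(-5880 + 15 \cdot 4^{2} + 735 \cdot 4\right) = 1077 + \left(-5880 + 15 \cdot 16 + 2940\right) = 1077 + \left(-5880 + 240 + 2940\right) = 1077 - 2700 = -1623$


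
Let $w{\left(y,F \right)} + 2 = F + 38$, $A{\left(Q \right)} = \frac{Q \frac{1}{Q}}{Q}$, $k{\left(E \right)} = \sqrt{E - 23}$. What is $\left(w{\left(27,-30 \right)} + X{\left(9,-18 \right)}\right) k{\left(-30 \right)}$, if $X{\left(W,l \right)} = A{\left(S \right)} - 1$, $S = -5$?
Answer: $\frac{24 i \sqrt{53}}{5} \approx 34.945 i$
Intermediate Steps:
$k{\left(E \right)} = \sqrt{-23 + E}$
$A{\left(Q \right)} = \frac{1}{Q}$ ($A{\left(Q \right)} = 1 \frac{1}{Q} = \frac{1}{Q}$)
$w{\left(y,F \right)} = 36 + F$ ($w{\left(y,F \right)} = -2 + \left(F + 38\right) = -2 + \left(38 + F\right) = 36 + F$)
$X{\left(W,l \right)} = - \frac{6}{5}$ ($X{\left(W,l \right)} = \frac{1}{-5} - 1 = - \frac{1}{5} - 1 = - \frac{6}{5}$)
$\left(w{\left(27,-30 \right)} + X{\left(9,-18 \right)}\right) k{\left(-30 \right)} = \left(\left(36 - 30\right) - \frac{6}{5}\right) \sqrt{-23 - 30} = \left(6 - \frac{6}{5}\right) \sqrt{-53} = \frac{24 i \sqrt{53}}{5}$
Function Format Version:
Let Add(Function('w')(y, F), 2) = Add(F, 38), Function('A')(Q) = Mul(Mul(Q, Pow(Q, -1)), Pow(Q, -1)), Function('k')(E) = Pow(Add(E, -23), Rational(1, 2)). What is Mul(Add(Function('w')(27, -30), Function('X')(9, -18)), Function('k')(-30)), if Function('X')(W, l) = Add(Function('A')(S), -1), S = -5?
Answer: Mul(Rational(24, 5), I, Pow(53, Rational(1, 2))) ≈ Mul(34.945, I)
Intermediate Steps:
Function('k')(E) = Pow(Add(-23, E), Rational(1, 2))
Function('A')(Q) = Pow(Q, -1) (Function('A')(Q) = Mul(1, Pow(Q, -1)) = Pow(Q, -1))
Function('w')(y, F) = Add(36, F) (Function('w')(y, F) = Add(-2, Add(F, 38)) = Add(-2, Add(38, F)) = Add(36, F))
Function('X')(W, l) = Rational(-6, 5) (Function('X')(W, l) = Add(Pow(-5, -1), -1) = Add(Rational(-1, 5), -1) = Rational(-6, 5))
Mul(Add(Function('w')(27, -30), Function('X')(9, -18)), Function('k')(-30)) = Mul(Add(Add(36, -30), Rational(-6, 5)), Pow(Add(-23, -30), Rational(1, 2))) = Mul(Add(6, Rational(-6, 5)), Pow(-53, Rational(1, 2))) = Mul(Rational(24, 5), Mul(I, Pow(53, Rational(1, 2)))) = Mul(Rational(24, 5), I, Pow(53, Rational(1, 2)))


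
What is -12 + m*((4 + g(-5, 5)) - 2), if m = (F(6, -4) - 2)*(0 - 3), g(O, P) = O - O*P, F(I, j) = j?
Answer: 384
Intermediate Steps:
g(O, P) = O - O*P
m = 18 (m = (-4 - 2)*(0 - 3) = -6*(-3) = 18)
-12 + m*((4 + g(-5, 5)) - 2) = -12 + 18*((4 - 5*(1 - 1*5)) - 2) = -12 + 18*((4 - 5*(1 - 5)) - 2) = -12 + 18*((4 - 5*(-4)) - 2) = -12 + 18*((4 + 20) - 2) = -12 + 18*(24 - 2) = -12 + 18*22 = -12 + 396 = 384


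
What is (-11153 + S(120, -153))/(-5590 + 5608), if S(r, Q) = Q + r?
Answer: -5593/9 ≈ -621.44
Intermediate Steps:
(-11153 + S(120, -153))/(-5590 + 5608) = (-11153 + (-153 + 120))/(-5590 + 5608) = (-11153 - 33)/18 = -11186*1/18 = -5593/9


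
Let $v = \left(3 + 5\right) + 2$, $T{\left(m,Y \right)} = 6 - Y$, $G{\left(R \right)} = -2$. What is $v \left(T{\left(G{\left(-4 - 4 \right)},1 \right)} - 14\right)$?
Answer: $-90$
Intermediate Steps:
$v = 10$ ($v = 8 + 2 = 10$)
$v \left(T{\left(G{\left(-4 - 4 \right)},1 \right)} - 14\right) = 10 \left(\left(6 - 1\right) - 14\right) = 10 \left(5 - 14\right) = 10 \left(-9\right) = -90$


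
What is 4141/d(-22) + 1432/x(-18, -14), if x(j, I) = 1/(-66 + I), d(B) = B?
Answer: -2524461/22 ≈ -1.1475e+5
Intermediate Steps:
4141/d(-22) + 1432/x(-18, -14) = 4141/(-22) + 1432/(1/(-66 - 14)) = 4141*(-1/22) + 1432/(1/(-80)) = -4141/22 + 1432/(-1/80) = -4141/22 + 1432*(-80) = -4141/22 - 114560 = -2524461/22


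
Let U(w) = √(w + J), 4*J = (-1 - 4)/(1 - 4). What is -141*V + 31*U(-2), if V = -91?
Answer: 12831 + 31*I*√57/6 ≈ 12831.0 + 39.008*I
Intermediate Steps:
J = 5/12 (J = ((-1 - 4)/(1 - 4))/4 = (-5/(-3))/4 = (-5*(-⅓))/4 = (¼)*(5/3) = 5/12 ≈ 0.41667)
U(w) = √(5/12 + w) (U(w) = √(w + 5/12) = √(5/12 + w))
-141*V + 31*U(-2) = -141*(-91) + 31*(√(15 + 36*(-2))/6) = 12831 + 31*(√(15 - 72)/6) = 12831 + 31*(√(-57)/6) = 12831 + 31*((I*√57)/6) = 12831 + 31*(I*√57/6) = 12831 + 31*I*√57/6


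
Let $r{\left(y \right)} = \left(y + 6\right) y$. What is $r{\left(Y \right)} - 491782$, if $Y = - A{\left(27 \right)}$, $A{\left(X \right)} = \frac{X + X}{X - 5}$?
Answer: $- \frac{59506675}{121} \approx -4.9179 \cdot 10^{5}$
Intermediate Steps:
$A{\left(X \right)} = \frac{2 X}{-5 + X}$
$Y = - \frac{27}{11}$ ($Y = - \frac{2 \cdot 27}{-5 + 27} = - \frac{2 \cdot 27}{22} = \left(-1\right) \frac{27}{11} = - \frac{27}{11} \approx -2.4545$)
$r{\left(y \right)} = y \left(6 + y\right)$ ($r{\left(y \right)} = \left(6 + y\right) y = y \left(6 + y\right)$)
$r{\left(Y \right)} - 491782 = - \frac{27 \left(6 - \frac{27}{11}\right)}{11} - 491782 = \left(- \frac{27}{11}\right) \frac{39}{11} - 491782 = - \frac{1053}{121} - 491782 = - \frac{59506675}{121}$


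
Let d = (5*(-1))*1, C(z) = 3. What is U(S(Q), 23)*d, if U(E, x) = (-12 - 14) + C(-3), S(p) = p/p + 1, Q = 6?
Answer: 115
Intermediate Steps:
S(p) = 2 (S(p) = 1 + 1 = 2)
U(E, x) = -23 (U(E, x) = (-12 - 14) + 3 = -26 + 3 = -23)
d = -5 (d = -5*1 = -5)
U(S(Q), 23)*d = -23*(-5) = 115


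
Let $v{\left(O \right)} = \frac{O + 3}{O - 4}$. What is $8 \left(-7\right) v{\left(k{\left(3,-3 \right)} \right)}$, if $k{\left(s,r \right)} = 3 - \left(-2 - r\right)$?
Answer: $140$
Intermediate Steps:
$k{\left(s,r \right)} = 5 + r$ ($k{\left(s,r \right)} = 3 + \left(2 + r\right) = 5 + r$)
$v{\left(O \right)} = \frac{3 + O}{-4 + O}$
$8 \left(-7\right) v{\left(k{\left(3,-3 \right)} \right)} = 8 \left(-7\right) \frac{3 + \left(5 - 3\right)}{-4 + \left(5 - 3\right)} = - 56 \frac{3 + 2}{-4 + 2} = - 56 \frac{1}{-2} \cdot 5 = - 56 \left(\left(- \frac{1}{2}\right) 5\right) = \left(-56\right) \left(- \frac{5}{2}\right) = 140$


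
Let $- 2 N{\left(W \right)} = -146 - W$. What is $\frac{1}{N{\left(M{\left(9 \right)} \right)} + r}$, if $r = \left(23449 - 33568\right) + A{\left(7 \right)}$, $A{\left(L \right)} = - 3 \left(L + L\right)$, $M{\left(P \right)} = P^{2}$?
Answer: $- \frac{2}{20095} \approx -9.9527 \cdot 10^{-5}$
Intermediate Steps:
$N{\left(W \right)} = 73 + \frac{W}{2}$ ($N{\left(W \right)} = - \frac{-146 - W}{2} = 73 + \frac{W}{2}$)
$A{\left(L \right)} = - 6 L$ ($A{\left(L \right)} = - 3 \cdot 2 L = - 6 L$)
$r = -10161$ ($r = \left(23449 - 33568\right) - 42 = -10119 - 42 = -10161$)
$\frac{1}{N{\left(M{\left(9 \right)} \right)} + r} = \frac{1}{\left(73 + \frac{9^{2}}{2}\right) - 10161} = \frac{1}{\left(73 + \frac{1}{2} \cdot 81\right) - 10161} = \frac{1}{\left(73 + \frac{81}{2}\right) - 10161} = \frac{1}{\frac{227}{2} - 10161} = \frac{1}{- \frac{20095}{2}} = - \frac{2}{20095}$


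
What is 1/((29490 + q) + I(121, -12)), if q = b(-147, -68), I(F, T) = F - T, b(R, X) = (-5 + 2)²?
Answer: 1/29632 ≈ 3.3747e-5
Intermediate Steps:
b(R, X) = 9 (b(R, X) = (-3)² = 9)
q = 9
1/((29490 + q) + I(121, -12)) = 1/((29490 + 9) + (121 - 1*(-12))) = 1/(29499 + (121 + 12)) = 1/(29499 + 133) = 1/29632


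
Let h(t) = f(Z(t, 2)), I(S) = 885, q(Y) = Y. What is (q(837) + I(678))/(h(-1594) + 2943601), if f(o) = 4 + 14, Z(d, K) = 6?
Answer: 246/420517 ≈ 0.00058499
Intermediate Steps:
f(o) = 18
h(t) = 18
(q(837) + I(678))/(h(-1594) + 2943601) = (837 + 885)/(18 + 2943601) = 1722/2943619 = 1722*(1/2943619) = 246/420517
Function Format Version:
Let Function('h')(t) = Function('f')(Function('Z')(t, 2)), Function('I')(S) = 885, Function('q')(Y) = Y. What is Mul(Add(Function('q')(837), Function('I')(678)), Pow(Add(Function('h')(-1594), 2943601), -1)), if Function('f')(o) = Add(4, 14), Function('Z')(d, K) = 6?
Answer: Rational(246, 420517) ≈ 0.00058499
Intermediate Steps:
Function('f')(o) = 18
Function('h')(t) = 18
Mul(Add(Function('q')(837), Function('I')(678)), Pow(Add(Function('h')(-1594), 2943601), -1)) = Mul(Add(837, 885), Pow(Add(18, 2943601), -1)) = Mul(1722, Pow(2943619, -1)) = Mul(1722, Rational(1, 2943619)) = Rational(246, 420517)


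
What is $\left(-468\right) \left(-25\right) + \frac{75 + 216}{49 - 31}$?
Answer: $\frac{70297}{6} \approx 11716.0$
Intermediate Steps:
$\left(-468\right) \left(-25\right) + \frac{75 + 216}{49 - 31} = 11700 + \frac{291}{18} = 11700 + 291 \cdot \frac{1}{18} = 11700 + \frac{97}{6} = \frac{70297}{6}$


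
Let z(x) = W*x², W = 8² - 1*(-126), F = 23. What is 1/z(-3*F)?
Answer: 1/904590 ≈ 1.1055e-6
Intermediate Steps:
W = 190 (W = 64 + 126 = 190)
z(x) = 190*x²
1/z(-3*F) = 1/(190*(-3*23)²) = 1/(190*(-69)²) = 1/(190*4761) = 1/904590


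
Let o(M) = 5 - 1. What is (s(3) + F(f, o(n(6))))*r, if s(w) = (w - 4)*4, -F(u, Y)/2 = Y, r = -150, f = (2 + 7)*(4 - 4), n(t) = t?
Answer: 1800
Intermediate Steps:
o(M) = 4
f = 0 (f = 9*0 = 0)
F(u, Y) = -2*Y
s(w) = -16 + 4*w (s(w) = (-4 + w)*4 = -16 + 4*w)
(s(3) + F(f, o(n(6))))*r = ((-16 + 4*3) - 2*4)*(-150) = ((-16 + 12) - 8)*(-150) = (-4 - 8)*(-150) = -12*(-150) = 1800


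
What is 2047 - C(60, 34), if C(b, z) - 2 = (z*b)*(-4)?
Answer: 10205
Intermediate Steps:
C(b, z) = 2 - 4*b*z (C(b, z) = 2 + (z*b)*(-4) = 2 + (b*z)*(-4) = 2 - 4*b*z)
2047 - C(60, 34) = 2047 - (2 - 4*60*34) = 2047 - (2 - 8160) = 2047 - 1*(-8158) = 2047 + 8158 = 10205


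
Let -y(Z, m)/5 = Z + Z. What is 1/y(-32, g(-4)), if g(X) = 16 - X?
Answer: 1/320 ≈ 0.0031250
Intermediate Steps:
y(Z, m) = -10*Z (y(Z, m) = -5*(Z + Z) = -10*Z)
1/y(-32, g(-4)) = 1/(-10*(-32)) = 1/320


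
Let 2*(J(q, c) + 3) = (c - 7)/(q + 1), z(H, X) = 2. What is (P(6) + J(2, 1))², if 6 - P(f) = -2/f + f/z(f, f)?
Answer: 4/9 ≈ 0.44444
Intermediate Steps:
J(q, c) = -3 + (-7 + c)/(2*(1 + q)) (J(q, c) = -3 + ((c - 7)/(q + 1))/2 = -3 + ((-7 + c)/(1 + q))/2 = -3 + (-7 + c)/(2*(1 + q)))
P(f) = 6 + 2/f - f/2 (P(f) = 6 - (-2/f + f/2) = 6 - (f/2 - 2/f) = 6 + (2/f - f/2) = 6 + 2/f - f/2)
(P(6) + J(2, 1))² = ((6 + 2/6 - ½*6) + (-13 + 1 - 6*2)/(2*(1 + 2)))² = ((6 + 2*(⅙) - 3) + (½)*(-13 + 1 - 12)/3)² = ((6 + ⅓ - 3) + (½)*(⅓)*(-24))² = (10/3 - 4)² = (-⅔)² = 4/9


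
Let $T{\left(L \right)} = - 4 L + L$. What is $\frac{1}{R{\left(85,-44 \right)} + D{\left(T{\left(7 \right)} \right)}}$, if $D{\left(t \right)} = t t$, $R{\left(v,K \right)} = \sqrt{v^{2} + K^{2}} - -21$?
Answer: $\frac{462}{204283} - \frac{\sqrt{9161}}{204283} \approx 0.001793$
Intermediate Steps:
$R{\left(v,K \right)} = 21 + \sqrt{K^{2} + v^{2}}$ ($R{\left(v,K \right)} = \sqrt{K^{2} + v^{2}} + 21 = 21 + \sqrt{K^{2} + v^{2}}$)
$T{\left(L \right)} = - 3 L$
$D{\left(t \right)} = t^{2}$
$\frac{1}{R{\left(85,-44 \right)} + D{\left(T{\left(7 \right)} \right)}} = \frac{1}{\left(21 + \sqrt{\left(-44\right)^{2} + 85^{2}}\right) + \left(\left(-3\right) 7\right)^{2}} = \frac{1}{\left(21 + \sqrt{1936 + 7225}\right) + \left(-21\right)^{2}} = \frac{1}{\left(21 + \sqrt{9161}\right) + 441} = \frac{1}{462 + \sqrt{9161}}$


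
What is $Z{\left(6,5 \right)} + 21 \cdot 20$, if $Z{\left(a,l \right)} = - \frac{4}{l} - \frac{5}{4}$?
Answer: $\frac{8359}{20} \approx 417.95$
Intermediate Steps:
$Z{\left(a,l \right)} = - \frac{5}{4} - \frac{4}{l}$ ($Z{\left(a,l \right)} = - \frac{4}{l} - \frac{5}{4} = - \frac{5}{4} - \frac{4}{l}$)
$Z{\left(6,5 \right)} + 21 \cdot 20 = \left(- \frac{5}{4} - \frac{4}{5}\right) + 21 \cdot 20 = \left(- \frac{5}{4} - \frac{4}{5}\right) + 420 = - \frac{41}{20} + 420 = \frac{8359}{20}$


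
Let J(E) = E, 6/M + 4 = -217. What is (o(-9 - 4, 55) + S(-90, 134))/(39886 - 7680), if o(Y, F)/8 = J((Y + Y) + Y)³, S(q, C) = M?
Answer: -52437999/3558763 ≈ -14.735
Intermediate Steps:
M = -6/221 (M = 6/(-4 - 217) = 6/(-221) = 6*(-1/221) = -6/221 ≈ -0.027149)
S(q, C) = -6/221
o(Y, F) = 216*Y³ (o(Y, F) = 8*((Y + Y) + Y)³ = 8*(2*Y + Y)³ = 8*(3*Y)³ = 8*(27*Y³) = 216*Y³)
(o(-9 - 4, 55) + S(-90, 134))/(39886 - 7680) = (216*(-9 - 4)³ - 6/221)/(39886 - 7680) = (216*(-13)³ - 6/221)/32206 = (216*(-2197) - 6/221)*(1/32206) = (-474552 - 6/221)*(1/32206) = -104875998/221*1/32206 = -52437999/3558763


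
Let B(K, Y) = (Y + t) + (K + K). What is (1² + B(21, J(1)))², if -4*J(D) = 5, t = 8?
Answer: 39601/16 ≈ 2475.1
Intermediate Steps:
J(D) = -5/4 (J(D) = -¼*5 = -5/4)
B(K, Y) = 8 + Y + 2*K (B(K, Y) = (Y + 8) + (K + K) = (8 + Y) + 2*K = 8 + Y + 2*K)
(1² + B(21, J(1)))² = (1² + (8 - 5/4 + 2*21))² = (1 + (8 - 5/4 + 42))² = (1 + 195/4)² = (199/4)² = 39601/16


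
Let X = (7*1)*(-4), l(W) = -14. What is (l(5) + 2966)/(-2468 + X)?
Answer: -123/104 ≈ -1.1827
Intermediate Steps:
X = -28 (X = 7*(-4) = -28)
(l(5) + 2966)/(-2468 + X) = (-14 + 2966)/(-2468 - 28) = 2952/(-2496) = 2952*(-1/2496) = -123/104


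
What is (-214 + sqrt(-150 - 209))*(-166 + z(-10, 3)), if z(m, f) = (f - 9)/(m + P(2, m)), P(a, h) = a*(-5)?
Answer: 177299/5 - 1657*I*sqrt(359)/10 ≈ 35460.0 - 3139.6*I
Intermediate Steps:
P(a, h) = -5*a
z(m, f) = (-9 + f)/(-10 + m) (z(m, f) = (f - 9)/(m - 5*2) = (-9 + f)/(m - 10) = (-9 + f)/(-10 + m))
(-214 + sqrt(-150 - 209))*(-166 + z(-10, 3)) = (-214 + sqrt(-150 - 209))*(-166 + (-9 + 3)/(-10 - 10)) = (-214 + sqrt(-359))*(-166 - 6/(-20)) = (-214 + I*sqrt(359))*(-166 - 1/20*(-6)) = (-214 + I*sqrt(359))*(-166 + 3/10) = (-214 + I*sqrt(359))*(-1657/10) = 177299/5 - 1657*I*sqrt(359)/10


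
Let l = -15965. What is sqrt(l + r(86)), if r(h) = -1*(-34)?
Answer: I*sqrt(15931) ≈ 126.22*I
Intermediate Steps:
r(h) = 34
sqrt(l + r(86)) = sqrt(-15965 + 34) = sqrt(-15931) = I*sqrt(15931)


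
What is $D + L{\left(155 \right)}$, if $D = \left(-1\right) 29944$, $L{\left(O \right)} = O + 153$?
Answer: $-29636$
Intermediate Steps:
$L{\left(O \right)} = 153 + O$
$D = -29944$
$D + L{\left(155 \right)} = -29944 + \left(153 + 155\right) = -29944 + 308 = -29636$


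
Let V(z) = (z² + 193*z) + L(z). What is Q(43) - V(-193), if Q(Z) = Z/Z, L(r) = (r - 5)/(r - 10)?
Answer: 5/203 ≈ 0.024631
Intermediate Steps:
L(r) = (-5 + r)/(-10 + r)
V(z) = z² + 193*z + (-5 + z)/(-10 + z) (V(z) = (z² + 193*z) + (-5 + z)/(-10 + z) = z² + 193*z + (-5 + z)/(-10 + z))
Q(Z) = 1
Q(43) - V(-193) = 1 - (-5 - 193 - 193*(-10 - 193)*(193 - 193))/(-10 - 193) = 1 - (-5 - 193 - 193*(-203)*0)/(-203) = 1 - (-1)*(-5 - 193 + 0)/203 = 1 - (-1)*(-198)/203 = 1 - 1*198/203 = 1 - 198/203 = 5/203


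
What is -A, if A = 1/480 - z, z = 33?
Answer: 15839/480 ≈ 32.998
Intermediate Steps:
A = -15839/480 (A = 1/480 - 1*33 = 1/480 - 33 = -15839/480 ≈ -32.998)
-A = -1*(-15839/480) = 15839/480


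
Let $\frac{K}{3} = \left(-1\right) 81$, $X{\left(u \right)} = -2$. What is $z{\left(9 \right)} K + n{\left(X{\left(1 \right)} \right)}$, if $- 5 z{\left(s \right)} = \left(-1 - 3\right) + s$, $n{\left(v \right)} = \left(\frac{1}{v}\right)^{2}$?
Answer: $\frac{973}{4} \approx 243.25$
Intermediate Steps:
$K = -243$ ($K = 3 \left(\left(-1\right) 81\right) = 3 \left(-81\right) = -243$)
$n{\left(v \right)} = \frac{1}{v^{2}}$
$z{\left(s \right)} = \frac{4}{5} - \frac{s}{5}$ ($z{\left(s \right)} = - \frac{\left(-1 - 3\right) + s}{5} = - \frac{-4 + s}{5} = \frac{4}{5} - \frac{s}{5}$)
$z{\left(9 \right)} K + n{\left(X{\left(1 \right)} \right)} = \left(\frac{4}{5} - \frac{9}{5}\right) \left(-243\right) + \frac{1}{4} = \left(-1\right) \left(-243\right) + \frac{1}{4} = 243 + \frac{1}{4} = \frac{973}{4}$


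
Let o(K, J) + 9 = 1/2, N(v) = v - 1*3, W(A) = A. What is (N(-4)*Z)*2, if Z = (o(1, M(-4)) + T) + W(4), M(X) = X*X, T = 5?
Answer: -7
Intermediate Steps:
N(v) = -3 + v (N(v) = v - 3 = -3 + v)
M(X) = X²
o(K, J) = -17/2 (o(K, J) = -9 + 1/2 = -9 + ½ = -17/2)
Z = ½ (Z = (-17/2 + 5) + 4 = -7/2 + 4 = ½ ≈ 0.50000)
(N(-4)*Z)*2 = ((-3 - 4)*(½))*2 = -7*½*2 = -7/2*2 = -7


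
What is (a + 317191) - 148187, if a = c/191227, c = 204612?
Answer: 32318332520/191227 ≈ 1.6901e+5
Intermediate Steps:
a = 204612/191227 ≈ 1.0700
(a + 317191) - 148187 = (204612/191227 + 317191) - 148187 = 60655687969/191227 - 148187 = 32318332520/191227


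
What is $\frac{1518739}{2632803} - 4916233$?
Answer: $- \frac{12943471472360}{2632803} \approx -4.9162 \cdot 10^{6}$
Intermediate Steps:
$\frac{1518739}{2632803} - 4916233 = - \frac{12943471472360}{2632803}$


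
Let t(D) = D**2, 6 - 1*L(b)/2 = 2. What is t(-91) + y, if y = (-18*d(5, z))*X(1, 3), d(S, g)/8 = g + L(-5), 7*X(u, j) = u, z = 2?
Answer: 56527/7 ≈ 8075.3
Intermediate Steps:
L(b) = 8 (L(b) = 12 - 2*2 = 12 - 4 = 8)
X(u, j) = u/7
d(S, g) = 64 + 8*g (d(S, g) = 8*(g + 8) = 8*(8 + g) = 64 + 8*g)
y = -1440/7 (y = (-18*(64 + 8*2))*((1/7)*1) = -18*(64 + 16)*(1/7) = -18*80*(1/7) = -1440*1/7 = -1440/7 ≈ -205.71)
t(-91) + y = (-91)**2 - 1440/7 = 8281 - 1440/7 = 56527/7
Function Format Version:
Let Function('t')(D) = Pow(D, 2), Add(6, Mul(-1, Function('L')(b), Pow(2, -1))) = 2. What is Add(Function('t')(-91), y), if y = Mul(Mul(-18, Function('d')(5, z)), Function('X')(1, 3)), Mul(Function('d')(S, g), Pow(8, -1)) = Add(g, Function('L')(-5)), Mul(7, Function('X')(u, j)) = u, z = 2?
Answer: Rational(56527, 7) ≈ 8075.3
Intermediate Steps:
Function('L')(b) = 8 (Function('L')(b) = Add(12, Mul(-2, 2)) = Add(12, -4) = 8)
Function('X')(u, j) = Mul(Rational(1, 7), u)
Function('d')(S, g) = Add(64, Mul(8, g)) (Function('d')(S, g) = Mul(8, Add(g, 8)) = Mul(8, Add(8, g)) = Add(64, Mul(8, g)))
y = Rational(-1440, 7) (y = Mul(Mul(-18, Add(64, Mul(8, 2))), Mul(Rational(1, 7), 1)) = Mul(Mul(-18, Add(64, 16)), Rational(1, 7)) = Mul(Mul(-18, 80), Rational(1, 7)) = Mul(-1440, Rational(1, 7)) = Rational(-1440, 7) ≈ -205.71)
Add(Function('t')(-91), y) = Add(Pow(-91, 2), Rational(-1440, 7)) = Add(8281, Rational(-1440, 7)) = Rational(56527, 7)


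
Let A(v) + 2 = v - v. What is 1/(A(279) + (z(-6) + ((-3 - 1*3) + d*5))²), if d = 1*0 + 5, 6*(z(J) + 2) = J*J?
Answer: 1/527 ≈ 0.0018975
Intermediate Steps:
z(J) = -2 + J²/6 (z(J) = -2 + (J*J)/6 = -2 + J²/6)
d = 5 (d = 0 + 5 = 5)
A(v) = -2 (A(v) = -2 + (v - v) = -2 + 0 = -2)
1/(A(279) + (z(-6) + ((-3 - 1*3) + d*5))²) = 1/(-2 + ((-2 + (⅙)*(-6)²) + ((-3 - 1*3) + 5*5))²) = 1/(-2 + ((-2 + (⅙)*36) + ((-3 - 3) + 25))²) = 1/(-2 + ((-2 + 6) + (-6 + 25))²) = 1/(-2 + (4 + 19)²) = 1/(-2 + 23²) = 1/(-2 + 529) = 1/527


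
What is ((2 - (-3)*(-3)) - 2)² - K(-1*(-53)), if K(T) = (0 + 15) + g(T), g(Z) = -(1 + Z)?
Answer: 120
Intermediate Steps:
g(Z) = -1 - Z
K(T) = 14 - T (K(T) = (0 + 15) + (-1 - T) = 15 + (-1 - T) = 14 - T)
((2 - (-3)*(-3)) - 2)² - K(-1*(-53)) = ((2 - (-3)*(-3)) - 2)² - (14 - (-1)*(-53)) = ((2 - 1*9) - 2)² - (14 - 1*53) = ((2 - 9) - 2)² - (14 - 53) = (-7 - 2)² - 1*(-39) = (-9)² + 39 = 81 + 39 = 120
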